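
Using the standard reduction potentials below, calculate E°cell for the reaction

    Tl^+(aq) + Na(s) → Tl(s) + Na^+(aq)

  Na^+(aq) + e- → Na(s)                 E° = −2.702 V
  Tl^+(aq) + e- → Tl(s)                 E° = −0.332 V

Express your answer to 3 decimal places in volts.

Tl^+(aq) gains electrons, so the Tl⁺/Tl couple is the cathode; the Na⁺/Na couple is the anode.
E°cell = E°(cathode) − E°(anode) = −0.332 − (−2.702) = +2.370 V.
The positive value indicates the reaction is spontaneous as written.

+2.370 V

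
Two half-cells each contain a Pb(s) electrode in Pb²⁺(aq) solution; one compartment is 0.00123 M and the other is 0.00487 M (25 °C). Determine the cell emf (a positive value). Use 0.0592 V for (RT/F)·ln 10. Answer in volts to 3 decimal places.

For a concentration cell E°cell = 0, since both electrodes use the same couple.
The compartment with the higher Pb²⁺(aq) concentration (0.00487 M) acts as the cathode; ions are reduced there and produced at the dilute (0.00123 M) anode.
With n = 2, Ecell = −(0.0592/2)·log([dilute]/[conc]) = −(0.0592/2)·log(0.00123/0.00487) = +0.018 V.

0.018 V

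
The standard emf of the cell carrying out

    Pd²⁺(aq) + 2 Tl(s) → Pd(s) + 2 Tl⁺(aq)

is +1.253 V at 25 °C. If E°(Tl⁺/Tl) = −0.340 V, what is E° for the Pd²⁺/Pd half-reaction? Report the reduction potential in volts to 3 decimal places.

+0.913 V

In the reaction as written the Pd²⁺/Pd couple is reduced (cathode) and Tl⁺/Tl is oxidized (anode), so E°cell = E°(Pd²⁺/Pd) − E°(Tl⁺/Tl).
E°(Pd²⁺/Pd) = E°cell + E°(anode) = +1.253 + (−0.340) = +0.913 V.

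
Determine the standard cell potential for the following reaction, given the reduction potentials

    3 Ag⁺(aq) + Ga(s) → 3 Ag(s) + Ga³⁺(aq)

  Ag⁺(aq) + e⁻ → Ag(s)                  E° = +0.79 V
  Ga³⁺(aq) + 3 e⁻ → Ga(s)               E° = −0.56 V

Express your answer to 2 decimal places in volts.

+1.35 V

Ag⁺(aq) gains electrons, so the Ag⁺/Ag couple is the cathode; the Ga³⁺/Ga couple is the anode.
E°cell = E°(cathode) − E°(anode) = +0.79 − (−0.56) = +1.35 V.
The positive value indicates the reaction is spontaneous as written.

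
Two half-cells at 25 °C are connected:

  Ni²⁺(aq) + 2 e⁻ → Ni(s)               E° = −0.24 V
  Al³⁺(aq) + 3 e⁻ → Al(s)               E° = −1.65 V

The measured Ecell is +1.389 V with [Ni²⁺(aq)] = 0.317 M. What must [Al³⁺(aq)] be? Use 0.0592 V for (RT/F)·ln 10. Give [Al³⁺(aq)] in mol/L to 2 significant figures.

The Ni²⁺/Ni couple has the larger reduction potential, so it is the cathode: E°cell = −0.24 − (−1.65) = +1.41 V and n = 6.
Since E = E° − (0.0592/n)·log Q, log Q = n(E° − E)/0.0592 = 2.128.
The balanced reaction is 3 Ni²⁺(aq) + 2 Al(s) → 3 Ni(s) + 2 Al³⁺(aq), so Q = [Al³⁺(aq)]^2 / [Ni²⁺(aq)]^3.
Isolating [Al³⁺(aq)] in Q = 10^{2.128} yields log [Al³⁺(aq)] = 0.316, i.e. 2.1 M.

2.1 M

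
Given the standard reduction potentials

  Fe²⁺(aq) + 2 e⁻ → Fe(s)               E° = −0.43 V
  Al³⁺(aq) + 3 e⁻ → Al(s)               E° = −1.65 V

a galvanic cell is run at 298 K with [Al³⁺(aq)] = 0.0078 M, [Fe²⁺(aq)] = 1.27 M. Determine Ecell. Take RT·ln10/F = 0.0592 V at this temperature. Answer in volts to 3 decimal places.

+1.265 V

Since E°(Fe²⁺/Fe) > E°(Al³⁺/Al), Fe²⁺/Fe serves as the cathode.
The standard potential is −0.43 − (−1.65) = +1.22 V and the balanced reaction transfers n = 6 electrons.
The balanced reaction is 3 Fe²⁺(aq) + 2 Al(s) → 3 Fe(s) + 2 Al³⁺(aq), so Q = [Al³⁺(aq)]^2 / [Fe²⁺(aq)]^3 = 2.97×10^−5 and log Q = −4.527.
E = E° − (0.0592/n)·log Q = +1.22 − (0.0592/6)(−4.527) = +1.265 V.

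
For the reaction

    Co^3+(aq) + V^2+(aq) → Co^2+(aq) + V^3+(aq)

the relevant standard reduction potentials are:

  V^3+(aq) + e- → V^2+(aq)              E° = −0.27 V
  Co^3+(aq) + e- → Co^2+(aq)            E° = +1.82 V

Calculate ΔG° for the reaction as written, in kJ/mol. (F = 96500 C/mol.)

−202 kJ/mol

In the reaction as written Co^3+(aq) is reduced, so the Co³⁺/Co²⁺ couple is the cathode and V³⁺/V²⁺ is the anode.
E°cell = +1.82 − (−0.27) = +2.09 V; balancing electrons gives n = 1.
ΔG° = −nFE°cell = −(1)(96500)(+2.09) J/mol = −202 kJ/mol.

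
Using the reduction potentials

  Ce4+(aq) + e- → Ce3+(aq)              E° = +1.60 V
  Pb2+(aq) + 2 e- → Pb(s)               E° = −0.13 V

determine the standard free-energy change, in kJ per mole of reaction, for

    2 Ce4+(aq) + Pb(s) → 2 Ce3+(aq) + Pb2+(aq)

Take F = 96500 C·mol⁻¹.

In the reaction as written Ce4+(aq) is reduced, so the Ce⁴⁺/Ce³⁺ couple is the cathode and Pb²⁺/Pb is the anode.
E°cell = +1.60 − (−0.13) = +1.73 V; balancing electrons gives n = 2.
ΔG° = −nFE°cell = −(2)(96500)(+1.73) J/mol = −334 kJ/mol.

−334 kJ/mol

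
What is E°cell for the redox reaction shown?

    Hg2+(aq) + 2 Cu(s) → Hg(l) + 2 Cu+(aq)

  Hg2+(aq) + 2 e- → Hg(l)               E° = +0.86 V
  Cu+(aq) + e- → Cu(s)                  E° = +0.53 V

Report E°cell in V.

In the reaction as written, Hg2+(aq) is reduced (cathode) and Cu+(aq) is produced by oxidation at the anode.
E°cell = E°(cathode) − E°(anode) = +0.86 − (+0.53) = +0.33 V.
The positive value indicates the reaction is spontaneous as written.

+0.33 V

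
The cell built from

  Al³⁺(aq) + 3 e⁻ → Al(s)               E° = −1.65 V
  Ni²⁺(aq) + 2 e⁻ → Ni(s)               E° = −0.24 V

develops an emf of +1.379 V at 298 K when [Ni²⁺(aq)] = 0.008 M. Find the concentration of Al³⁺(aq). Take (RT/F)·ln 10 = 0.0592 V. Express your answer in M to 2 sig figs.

0.027 M

The Ni²⁺/Ni couple has the larger reduction potential, so it is the cathode: E°cell = −0.24 − (−1.65) = +1.41 V and n = 6.
From the Nernst equation, log Q = n(E° − E)/0.0592 = 6·(+1.41 − (+1.379))/0.0592 = 3.142.
The balanced reaction is 3 Ni²⁺(aq) + 2 Al(s) → 3 Ni(s) + 2 Al³⁺(aq), so Q = [Al³⁺(aq)]^2 / [Ni²⁺(aq)]^3.
Solving for the unknown gives log [Al³⁺(aq)] = −1.574, so [Al³⁺(aq)] ≈ 0.027 M.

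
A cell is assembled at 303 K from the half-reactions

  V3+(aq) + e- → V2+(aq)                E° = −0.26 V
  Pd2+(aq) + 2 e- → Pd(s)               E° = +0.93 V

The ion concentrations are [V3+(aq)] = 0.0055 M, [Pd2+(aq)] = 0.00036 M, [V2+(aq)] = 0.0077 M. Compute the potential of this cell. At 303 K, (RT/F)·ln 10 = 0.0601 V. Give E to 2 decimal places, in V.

+1.10 V

Pd²⁺/Pd is reduced (cathode, E° = +0.93 V) and V³⁺/V²⁺ is oxidized (anode).
The standard potential is +0.93 − (−0.26) = +1.19 V and the balanced reaction transfers n = 2 electrons.
Balancing gives Pd2+(aq) + 2 V2+(aq) → Pd(s) + 2 V3+(aq); hence Q = [V3+(aq)]^2 / ([Pd2+(aq)]·[V2+(aq)]^2) = 1.42×10^3 (log Q = 3.151).
By the Nernst equation, E = +1.19 − (0.0601/2)·(3.151) = +1.10 V.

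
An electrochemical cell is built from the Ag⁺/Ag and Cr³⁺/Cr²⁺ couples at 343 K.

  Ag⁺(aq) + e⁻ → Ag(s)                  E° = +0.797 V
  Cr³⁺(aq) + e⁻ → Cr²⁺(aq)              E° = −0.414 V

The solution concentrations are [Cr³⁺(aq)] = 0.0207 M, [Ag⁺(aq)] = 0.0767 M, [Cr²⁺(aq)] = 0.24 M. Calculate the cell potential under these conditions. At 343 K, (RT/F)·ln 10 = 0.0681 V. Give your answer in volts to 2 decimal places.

+1.21 V

Ag⁺/Ag is reduced (cathode, E° = +0.797 V) and Cr³⁺/Cr²⁺ is oxidized (anode).
The standard potential is +0.797 − (−0.414) = +1.211 V and the balanced reaction transfers n = 1 electron.
Balancing gives Ag⁺(aq) + Cr²⁺(aq) → Ag(s) + Cr³⁺(aq); hence Q = [Cr³⁺(aq)] / ([Ag⁺(aq)]·[Cr²⁺(aq)]) = 1.12 (log Q = 0.051).
Applying E = E° − (RT ln10/nF)·log Q gives +1.211 − (0.0681/1)(0.051) = +1.21 V.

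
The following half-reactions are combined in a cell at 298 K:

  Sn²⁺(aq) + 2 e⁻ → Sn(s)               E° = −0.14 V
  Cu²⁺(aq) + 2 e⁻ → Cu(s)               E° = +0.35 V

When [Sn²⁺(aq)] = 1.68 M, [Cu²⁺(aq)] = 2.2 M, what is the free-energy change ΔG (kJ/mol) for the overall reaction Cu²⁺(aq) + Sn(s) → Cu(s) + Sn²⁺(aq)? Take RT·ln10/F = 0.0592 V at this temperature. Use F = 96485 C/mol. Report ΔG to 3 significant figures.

−95.2 kJ/mol

With Cu²⁺/Cu reduced at the cathode, E°cell = +0.35 − (−0.14) = +0.49 V and n = 2.
Here Q = [Sn²⁺(aq)] / [Cu²⁺(aq)] = 0.764 (log Q = −0.117), giving E = +0.49 − (0.0592/2)·(−0.117) = +0.4935 V.
ΔG = −nFE = −(2)(96485)(+0.4935) J/mol = −95.2 kJ/mol.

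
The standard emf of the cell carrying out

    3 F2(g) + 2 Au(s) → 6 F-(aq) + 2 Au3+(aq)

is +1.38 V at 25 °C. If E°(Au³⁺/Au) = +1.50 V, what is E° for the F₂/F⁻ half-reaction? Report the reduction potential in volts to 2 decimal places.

+2.88 V

In the reaction as written the F₂/F⁻ couple is reduced (cathode) and Au³⁺/Au is oxidized (anode), so E°cell = E°(F₂/F⁻) − E°(Au³⁺/Au).
E°(F₂/F⁻) = E°cell + E°(anode) = +1.38 + (+1.50) = +2.88 V.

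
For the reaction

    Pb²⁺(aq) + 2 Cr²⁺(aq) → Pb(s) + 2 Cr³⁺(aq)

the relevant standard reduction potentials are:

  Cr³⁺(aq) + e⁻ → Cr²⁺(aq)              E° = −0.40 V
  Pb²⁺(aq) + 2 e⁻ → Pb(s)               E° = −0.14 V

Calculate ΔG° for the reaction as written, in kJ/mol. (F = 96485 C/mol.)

In the reaction as written Pb²⁺(aq) is reduced, so the Pb²⁺/Pb couple is the cathode and Cr³⁺/Cr²⁺ is the anode.
E°cell = −0.14 − (−0.40) = +0.26 V; balancing electrons gives n = 2.
ΔG° = −nFE°cell = −(2)(96485)(+0.26) J/mol = −50.2 kJ/mol.

−50.2 kJ/mol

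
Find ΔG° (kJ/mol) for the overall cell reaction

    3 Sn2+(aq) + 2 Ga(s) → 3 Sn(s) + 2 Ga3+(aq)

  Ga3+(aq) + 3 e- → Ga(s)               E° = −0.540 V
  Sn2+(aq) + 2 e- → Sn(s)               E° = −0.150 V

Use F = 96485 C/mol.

−226 kJ/mol

In the reaction as written Sn2+(aq) is reduced, so the Sn²⁺/Sn couple is the cathode and Ga³⁺/Ga is the anode.
E°cell = −0.150 − (−0.540) = +0.390 V; balancing electrons gives n = 6.
ΔG° = −nFE°cell = −(6)(96485)(+0.390) J/mol = −226 kJ/mol.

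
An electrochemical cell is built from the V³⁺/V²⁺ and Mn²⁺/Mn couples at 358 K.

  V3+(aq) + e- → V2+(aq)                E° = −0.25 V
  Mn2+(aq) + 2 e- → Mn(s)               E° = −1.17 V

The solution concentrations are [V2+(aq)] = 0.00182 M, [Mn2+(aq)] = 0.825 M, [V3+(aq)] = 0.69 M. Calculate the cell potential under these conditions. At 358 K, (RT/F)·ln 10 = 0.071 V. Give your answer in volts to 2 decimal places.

The V³⁺/V²⁺ couple has the more positive E°, so it is the cathode; Mn²⁺/Mn is the anode.
E°cell = −0.25 − (−1.17) = +0.92 V, with n = 2 electrons transferred.
For the overall reaction 2 V3+(aq) + Mn(s) → 2 V2+(aq) + Mn2+(aq), Q = ([V2+(aq)]^2·[Mn2+(aq)]) / [V3+(aq)]^2 = 5.74×10^−6, giving log Q = −5.241.
By the Nernst equation, E = +0.92 − (0.071/2)·(−5.241) = +1.11 V.

+1.11 V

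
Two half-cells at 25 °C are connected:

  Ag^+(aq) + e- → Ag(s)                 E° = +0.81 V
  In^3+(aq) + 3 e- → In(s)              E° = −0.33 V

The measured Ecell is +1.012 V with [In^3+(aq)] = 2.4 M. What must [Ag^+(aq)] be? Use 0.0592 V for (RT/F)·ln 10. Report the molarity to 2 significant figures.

With Ag⁺/Ag at the cathode and In³⁺/In at the anode, E°cell = +0.81 − (−0.33) = +1.14 V (n = 3).
Since E = E° − (0.0592/n)·log Q, log Q = n(E° − E)/0.0592 = 6.486.
For 3 Ag^+(aq) + In(s) → 3 Ag(s) + In^3+(aq), the reaction quotient is Q = [In^3+(aq)] / [Ag^+(aq)]^3.
Solving for the unknown gives log [Ag^+(aq)] = −2.035, so [Ag^+(aq)] ≈ 0.0092 M.

0.0092 M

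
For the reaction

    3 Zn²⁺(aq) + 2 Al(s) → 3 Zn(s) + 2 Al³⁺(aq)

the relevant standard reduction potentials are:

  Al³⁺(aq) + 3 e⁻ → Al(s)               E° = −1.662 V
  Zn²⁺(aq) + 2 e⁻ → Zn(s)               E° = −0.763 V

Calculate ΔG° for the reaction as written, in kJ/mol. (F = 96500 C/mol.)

In the reaction as written Zn²⁺(aq) is reduced, so the Zn²⁺/Zn couple is the cathode and Al³⁺/Al is the anode.
E°cell = −0.763 − (−1.662) = +0.899 V; balancing electrons gives n = 6.
ΔG° = −nFE°cell = −(6)(96500)(+0.899) J/mol = −521 kJ/mol.

−521 kJ/mol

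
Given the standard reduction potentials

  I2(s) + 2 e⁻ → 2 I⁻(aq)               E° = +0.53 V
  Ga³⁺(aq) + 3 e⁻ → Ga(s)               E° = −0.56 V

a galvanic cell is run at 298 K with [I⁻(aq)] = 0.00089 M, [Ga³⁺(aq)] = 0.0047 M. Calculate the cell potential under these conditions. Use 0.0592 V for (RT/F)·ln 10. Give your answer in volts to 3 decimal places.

+1.317 V

The I₂/I⁻ couple has the more positive E°, so it is the cathode; Ga³⁺/Ga is the anode.
E°cell = +0.53 − (−0.56) = +1.09 V, with n = 6 electrons transferred.
For the overall reaction 3 I2(s) + 2 Ga(s) → 6 I⁻(aq) + 2 Ga³⁺(aq), Q = [I⁻(aq)]^6·[Ga³⁺(aq)]^2 = 1.1×10^−23, giving log Q = −22.959.
Applying E = E° − (RT ln10/nF)·log Q gives +1.09 − (0.0592/6)(−22.959) = +1.317 V.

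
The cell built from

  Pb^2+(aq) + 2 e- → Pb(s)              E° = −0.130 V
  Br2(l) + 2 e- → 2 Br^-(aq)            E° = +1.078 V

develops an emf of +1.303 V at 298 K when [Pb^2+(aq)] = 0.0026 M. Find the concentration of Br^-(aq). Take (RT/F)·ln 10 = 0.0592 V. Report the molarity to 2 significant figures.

0.49 M

With Br₂/Br⁻ at the cathode and Pb²⁺/Pb at the anode, E°cell = +1.078 − (−0.130) = +1.208 V (n = 2).
From the Nernst equation, log Q = n(E° − E)/0.0592 = 2·(+1.208 − (+1.303))/0.0592 = −3.209.
The balanced reaction is Br2(l) + Pb(s) → 2 Br^-(aq) + Pb^2+(aq), so Q = [Br^-(aq)]^2·[Pb^2+(aq)].
Solving for the unknown gives log [Br^-(aq)] = −0.312, so [Br^-(aq)] ≈ 0.49 M.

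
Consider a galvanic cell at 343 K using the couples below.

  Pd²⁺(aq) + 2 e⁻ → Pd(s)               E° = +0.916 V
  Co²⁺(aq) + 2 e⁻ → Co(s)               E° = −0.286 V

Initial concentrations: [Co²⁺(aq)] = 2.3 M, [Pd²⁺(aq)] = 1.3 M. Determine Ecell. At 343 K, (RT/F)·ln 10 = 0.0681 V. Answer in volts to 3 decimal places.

+1.194 V

The Pd²⁺/Pd couple has the more positive E°, so it is the cathode; Co²⁺/Co is the anode.
E°cell = E°cat − E°an = +0.916 − (−0.286) = +1.202 V; n = 2.
For the overall reaction Pd²⁺(aq) + Co(s) → Pd(s) + Co²⁺(aq), Q = [Co²⁺(aq)] / [Pd²⁺(aq)] = 1.77, giving log Q = 0.248.
E = E° − (0.0681/n)·log Q = +1.202 − (0.0681/2)(0.248) = +1.194 V.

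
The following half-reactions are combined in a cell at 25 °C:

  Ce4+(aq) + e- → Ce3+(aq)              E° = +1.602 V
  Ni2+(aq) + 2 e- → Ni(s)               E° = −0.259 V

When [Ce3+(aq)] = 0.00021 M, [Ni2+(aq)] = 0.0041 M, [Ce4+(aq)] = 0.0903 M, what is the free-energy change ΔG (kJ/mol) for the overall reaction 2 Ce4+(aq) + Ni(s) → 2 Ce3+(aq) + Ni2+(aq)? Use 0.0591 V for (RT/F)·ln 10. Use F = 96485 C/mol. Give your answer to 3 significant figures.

−403 kJ/mol

With Ce⁴⁺/Ce³⁺ reduced at the cathode, E°cell = +1.602 − (−0.259) = +1.861 V and n = 2.
Q = ([Ce3+(aq)]^2·[Ni2+(aq)]) / [Ce4+(aq)]^2 = 2.22×10^−8, so log Q = −7.654 and E = +1.861 − (0.0591/2)(−7.654) = +2.0872 V.
Finally ΔG = −nFE = −(2)(96485 C/mol)(+2.0872 V) = −403 kJ/mol.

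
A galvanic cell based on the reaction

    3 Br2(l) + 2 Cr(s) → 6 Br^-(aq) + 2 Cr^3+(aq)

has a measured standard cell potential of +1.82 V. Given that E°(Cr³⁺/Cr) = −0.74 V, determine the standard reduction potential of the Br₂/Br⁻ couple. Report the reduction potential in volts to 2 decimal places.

+1.08 V

In the reaction as written the Br₂/Br⁻ couple is reduced (cathode) and Cr³⁺/Cr is oxidized (anode), so E°cell = E°(Br₂/Br⁻) − E°(Cr³⁺/Cr).
E°(Br₂/Br⁻) = E°cell + E°(anode) = +1.82 + (−0.74) = +1.08 V.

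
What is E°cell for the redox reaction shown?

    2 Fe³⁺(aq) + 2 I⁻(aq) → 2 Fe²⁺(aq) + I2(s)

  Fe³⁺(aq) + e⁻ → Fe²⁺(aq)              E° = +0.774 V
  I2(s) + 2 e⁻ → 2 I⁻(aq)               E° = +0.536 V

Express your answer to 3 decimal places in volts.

Fe³⁺(aq) gains electrons, so the Fe³⁺/Fe²⁺ couple is the cathode; the I₂/I⁻ couple is the anode.
E°cell = E°(cathode) − E°(anode) = +0.774 − (+0.536) = +0.238 V.
The positive value indicates the reaction is spontaneous as written.

+0.238 V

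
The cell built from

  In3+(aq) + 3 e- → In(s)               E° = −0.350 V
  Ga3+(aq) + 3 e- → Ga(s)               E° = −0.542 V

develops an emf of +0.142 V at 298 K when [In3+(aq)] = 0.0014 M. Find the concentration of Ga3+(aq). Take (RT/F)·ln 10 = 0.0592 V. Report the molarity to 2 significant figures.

0.48 M

The In³⁺/In couple has the larger reduction potential, so it is the cathode: E°cell = −0.350 − (−0.542) = +0.192 V and n = 3.
From the Nernst equation, log Q = n(E° − E)/0.0592 = 3·(+0.192 − (+0.142))/0.0592 = 2.534.
Balancing electrons gives In3+(aq) + Ga(s) → In(s) + Ga3+(aq); thus Q = [Ga3+(aq)] / [In3+(aq)].
Substituting the known concentrations and solving, log [Ga3+(aq)] = −0.320 and [Ga3+(aq)] = 0.48 M.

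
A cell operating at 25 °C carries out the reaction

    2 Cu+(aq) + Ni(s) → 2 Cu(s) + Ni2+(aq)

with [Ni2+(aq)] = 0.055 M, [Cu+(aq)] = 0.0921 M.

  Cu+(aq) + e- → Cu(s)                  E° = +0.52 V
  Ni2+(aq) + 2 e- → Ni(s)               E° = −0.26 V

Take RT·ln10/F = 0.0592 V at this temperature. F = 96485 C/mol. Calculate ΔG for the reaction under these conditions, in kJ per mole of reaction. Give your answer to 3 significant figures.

−146 kJ/mol

The standard cell potential is +0.52 − (−0.26) = +0.78 V, with n = 2 electrons in the balanced equation.
Q = [Ni2+(aq)] / [Cu+(aq)]^2 = 6.48, so log Q = 0.812 and E = +0.78 − (0.0592/2)(0.812) = +0.7560 V.
Finally ΔG = −nFE = −(2)(96485 C/mol)(+0.7560 V) = −146 kJ/mol.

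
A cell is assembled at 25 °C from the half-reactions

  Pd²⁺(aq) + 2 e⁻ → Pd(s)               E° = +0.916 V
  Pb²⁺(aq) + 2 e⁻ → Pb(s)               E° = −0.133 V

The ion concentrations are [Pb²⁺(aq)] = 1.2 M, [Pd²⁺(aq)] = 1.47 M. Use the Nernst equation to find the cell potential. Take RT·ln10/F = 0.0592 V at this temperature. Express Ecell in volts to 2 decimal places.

+1.05 V

Since E°(Pd²⁺/Pd) > E°(Pb²⁺/Pb), Pd²⁺/Pd serves as the cathode.
The standard potential is +0.916 − (−0.133) = +1.049 V and the balanced reaction transfers n = 2 electrons.
The balanced reaction is Pd²⁺(aq) + Pb(s) → Pd(s) + Pb²⁺(aq), so Q = [Pb²⁺(aq)] / [Pd²⁺(aq)] = 0.816 and log Q = −0.088.
By the Nernst equation, E = +1.049 − (0.0592/2)·(−0.088) = +1.05 V.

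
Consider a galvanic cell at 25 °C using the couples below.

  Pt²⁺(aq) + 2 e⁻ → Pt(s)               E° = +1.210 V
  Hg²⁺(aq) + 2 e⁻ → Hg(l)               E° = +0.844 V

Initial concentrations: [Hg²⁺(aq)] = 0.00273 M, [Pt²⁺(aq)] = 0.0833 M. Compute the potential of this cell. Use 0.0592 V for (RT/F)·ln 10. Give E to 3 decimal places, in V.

Since E°(Pt²⁺/Pt) > E°(Hg²⁺/Hg), Pt²⁺/Pt serves as the cathode.
E°cell = +1.210 − (+0.844) = +0.366 V, with n = 2 electrons transferred.
Balancing gives Pt²⁺(aq) + Hg(l) → Pt(s) + Hg²⁺(aq); hence Q = [Hg²⁺(aq)] / [Pt²⁺(aq)] = 0.0328 (log Q = −1.484).
Applying E = E° − (RT ln10/nF)·log Q gives +0.366 − (0.0592/2)(−1.484) = +0.410 V.

+0.410 V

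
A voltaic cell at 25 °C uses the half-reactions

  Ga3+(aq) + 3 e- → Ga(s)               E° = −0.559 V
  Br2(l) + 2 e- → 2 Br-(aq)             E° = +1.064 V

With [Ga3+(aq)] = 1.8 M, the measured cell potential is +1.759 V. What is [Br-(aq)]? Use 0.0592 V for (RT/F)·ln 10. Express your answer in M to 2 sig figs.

0.0041 M

With Br₂/Br⁻ at the cathode and Ga³⁺/Ga at the anode, E°cell = +1.064 − (−0.559) = +1.623 V (n = 6).
Rearranging E = E° − (0.0592/n)·log Q gives log Q = 6(+1.623 − (+1.759))/0.0592 = −13.784.
The balanced reaction is 3 Br2(l) + 2 Ga(s) → 6 Br-(aq) + 2 Ga3+(aq), so Q = [Br-(aq)]^6·[Ga3+(aq)]^2.
Solving for the unknown gives log [Br-(aq)] = −2.382, so [Br-(aq)] ≈ 0.0041 M.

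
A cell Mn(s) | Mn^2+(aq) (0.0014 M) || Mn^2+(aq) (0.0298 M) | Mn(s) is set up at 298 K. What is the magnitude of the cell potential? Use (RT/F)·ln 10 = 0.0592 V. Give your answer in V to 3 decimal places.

For a concentration cell E°cell = 0, since both electrodes use the same couple.
The compartment with the higher Mn^2+(aq) concentration (0.0298 M) acts as the cathode; ions are reduced there and produced at the dilute (0.0014 M) anode.
With n = 2, Ecell = −(0.0592/2)·log([dilute]/[conc]) = −(0.0592/2)·log(0.0014/0.0298) = +0.039 V.

0.039 V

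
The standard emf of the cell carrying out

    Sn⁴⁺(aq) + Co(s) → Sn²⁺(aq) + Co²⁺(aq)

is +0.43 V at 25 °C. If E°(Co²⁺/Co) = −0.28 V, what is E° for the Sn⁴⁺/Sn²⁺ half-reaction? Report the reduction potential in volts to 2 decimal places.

+0.15 V

In the reaction as written the Sn⁴⁺/Sn²⁺ couple is reduced (cathode) and Co²⁺/Co is oxidized (anode), so E°cell = E°(Sn⁴⁺/Sn²⁺) − E°(Co²⁺/Co).
E°(Sn⁴⁺/Sn²⁺) = E°cell + E°(anode) = +0.43 + (−0.28) = +0.15 V.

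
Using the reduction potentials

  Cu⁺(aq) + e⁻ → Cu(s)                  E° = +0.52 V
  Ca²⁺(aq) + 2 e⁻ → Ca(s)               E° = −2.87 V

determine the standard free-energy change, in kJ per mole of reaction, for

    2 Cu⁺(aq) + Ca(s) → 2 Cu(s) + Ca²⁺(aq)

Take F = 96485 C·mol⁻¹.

In the reaction as written Cu⁺(aq) is reduced, so the Cu⁺/Cu couple is the cathode and Ca²⁺/Ca is the anode.
E°cell = +0.52 − (−2.87) = +3.39 V; balancing electrons gives n = 2.
ΔG° = −nFE°cell = −(2)(96485)(+3.39) J/mol = −654 kJ/mol.

−654 kJ/mol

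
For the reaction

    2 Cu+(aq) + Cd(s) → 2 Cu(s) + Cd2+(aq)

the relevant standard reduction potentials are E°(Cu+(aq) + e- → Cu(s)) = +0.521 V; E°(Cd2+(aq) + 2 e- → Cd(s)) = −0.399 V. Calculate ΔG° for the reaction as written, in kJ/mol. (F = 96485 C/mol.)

−178 kJ/mol

In the reaction as written Cu+(aq) is reduced, so the Cu⁺/Cu couple is the cathode and Cd²⁺/Cd is the anode.
E°cell = +0.521 − (−0.399) = +0.920 V; balancing electrons gives n = 2.
ΔG° = −nFE°cell = −(2)(96485)(+0.920) J/mol = −178 kJ/mol.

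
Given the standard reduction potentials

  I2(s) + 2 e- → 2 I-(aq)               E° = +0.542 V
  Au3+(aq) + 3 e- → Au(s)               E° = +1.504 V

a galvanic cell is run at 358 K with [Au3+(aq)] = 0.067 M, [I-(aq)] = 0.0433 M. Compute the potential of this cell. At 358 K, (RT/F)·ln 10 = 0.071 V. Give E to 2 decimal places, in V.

+0.84 V

Since E°(Au³⁺/Au) > E°(I₂/I⁻), Au³⁺/Au serves as the cathode.
E°cell = E°cat − E°an = +1.504 − (+0.542) = +0.962 V; n = 6.
For the overall reaction 2 Au3+(aq) + 6 I-(aq) → 2 Au(s) + 3 I2(s), Q = 1 / ([Au3+(aq)]^2·[I-(aq)]^6) = 3.38×10^10, giving log Q = 10.529.
Applying E = E° − (RT ln10/nF)·log Q gives +0.962 − (0.071/6)(10.529) = +0.84 V.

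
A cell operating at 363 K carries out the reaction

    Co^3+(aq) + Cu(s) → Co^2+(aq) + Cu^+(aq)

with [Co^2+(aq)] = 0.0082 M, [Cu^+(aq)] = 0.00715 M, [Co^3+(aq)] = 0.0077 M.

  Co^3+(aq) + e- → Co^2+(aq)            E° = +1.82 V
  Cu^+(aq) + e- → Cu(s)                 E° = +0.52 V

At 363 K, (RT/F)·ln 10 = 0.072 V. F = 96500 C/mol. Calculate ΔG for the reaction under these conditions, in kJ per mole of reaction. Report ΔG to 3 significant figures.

With Co³⁺/Co²⁺ reduced at the cathode, E°cell = +1.82 − (+0.52) = +1.30 V and n = 1.
The reaction quotient is ([Co^2+(aq)]·[Cu^+(aq)]) / [Co^3+(aq)] = 0.00761; by Nernst, E = +1.30 − (0.072/1)(−2.118) = +1.4525 V.
Finally ΔG = −nFE = −(1)(96500 C/mol)(+1.4525 V) = −140 kJ/mol.

−140 kJ/mol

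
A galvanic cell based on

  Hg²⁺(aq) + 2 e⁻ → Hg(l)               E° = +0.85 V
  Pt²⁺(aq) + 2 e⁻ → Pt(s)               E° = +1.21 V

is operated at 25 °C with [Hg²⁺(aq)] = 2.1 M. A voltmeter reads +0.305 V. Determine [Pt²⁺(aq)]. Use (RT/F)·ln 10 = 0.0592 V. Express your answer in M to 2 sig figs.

Pt²⁺/Pt is the cathode (higher E°); E°cell = +1.21 − (+0.85) = +0.36 V with n = 2.
Rearranging E = E° − (0.0592/n)·log Q gives log Q = 2(+0.36 − (+0.305))/0.0592 = 1.858.
The balanced reaction is Pt²⁺(aq) + Hg(l) → Pt(s) + Hg²⁺(aq), so Q = [Hg²⁺(aq)] / [Pt²⁺(aq)].
Isolating [Pt²⁺(aq)] in Q = 10^{1.858} yields log [Pt²⁺(aq)] = −1.536, i.e. 0.029 M.

0.029 M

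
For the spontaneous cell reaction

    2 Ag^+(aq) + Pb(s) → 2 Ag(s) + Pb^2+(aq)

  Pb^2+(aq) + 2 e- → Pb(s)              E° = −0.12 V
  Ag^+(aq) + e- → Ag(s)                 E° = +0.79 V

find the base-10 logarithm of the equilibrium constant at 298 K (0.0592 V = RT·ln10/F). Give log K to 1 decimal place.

log K = 30.7

The Ag⁺/Ag couple is reduced (cathode); E°cell = +0.79 − (−0.12) = +0.91 V with n = 2.
At equilibrium E = 0, so log K = nE°cell / 0.0592 = (2)(+0.91) / 0.0592 = 30.7.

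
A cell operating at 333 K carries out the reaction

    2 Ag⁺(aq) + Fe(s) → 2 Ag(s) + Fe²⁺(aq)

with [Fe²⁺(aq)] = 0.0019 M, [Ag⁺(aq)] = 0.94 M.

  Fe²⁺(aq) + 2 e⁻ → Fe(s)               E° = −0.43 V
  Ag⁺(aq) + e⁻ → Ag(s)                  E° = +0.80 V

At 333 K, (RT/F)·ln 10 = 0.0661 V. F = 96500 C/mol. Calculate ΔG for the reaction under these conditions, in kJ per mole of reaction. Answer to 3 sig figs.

−254 kJ/mol

E°cell = +0.80 − (−0.43) = +1.23 V; the balanced reaction transfers n = 2 electrons.
Here Q = [Fe²⁺(aq)] / [Ag⁺(aq)]^2 = 0.00215 (log Q = −2.668), giving E = +1.23 − (0.0661/2)·(−2.668) = +1.3182 V.
Finally ΔG = −nFE = −(2)(96500 C/mol)(+1.3182 V) = −254 kJ/mol.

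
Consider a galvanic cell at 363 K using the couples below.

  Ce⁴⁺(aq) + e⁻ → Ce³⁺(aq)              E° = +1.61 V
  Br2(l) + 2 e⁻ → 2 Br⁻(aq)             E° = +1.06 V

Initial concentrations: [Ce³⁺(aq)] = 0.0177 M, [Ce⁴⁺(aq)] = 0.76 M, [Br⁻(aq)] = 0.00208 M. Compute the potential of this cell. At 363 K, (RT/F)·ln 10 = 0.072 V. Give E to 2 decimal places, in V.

The Ce⁴⁺/Ce³⁺ couple has the more positive E°, so it is the cathode; Br₂/Br⁻ is the anode.
E°cell = E°cat − E°an = +1.61 − (+1.06) = +0.55 V; n = 2.
For the overall reaction 2 Ce⁴⁺(aq) + 2 Br⁻(aq) → 2 Ce³⁺(aq) + Br2(l), Q = [Ce³⁺(aq)]^2 / ([Ce⁴⁺(aq)]^2·[Br⁻(aq)]^2) = 125, giving log Q = 2.098.
By the Nernst equation, E = +0.55 − (0.072/2)·(2.098) = +0.47 V.

+0.47 V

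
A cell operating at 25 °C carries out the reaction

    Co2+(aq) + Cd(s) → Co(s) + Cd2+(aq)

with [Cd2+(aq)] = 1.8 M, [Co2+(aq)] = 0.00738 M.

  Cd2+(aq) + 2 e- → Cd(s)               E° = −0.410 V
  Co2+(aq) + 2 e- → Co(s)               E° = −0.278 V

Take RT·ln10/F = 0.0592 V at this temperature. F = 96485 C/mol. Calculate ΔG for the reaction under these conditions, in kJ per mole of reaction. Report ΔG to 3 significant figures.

−11.8 kJ/mol

With Co²⁺/Co reduced at the cathode, E°cell = −0.278 − (−0.410) = +0.132 V and n = 2.
Q = [Cd2+(aq)] / [Co2+(aq)] = 244, so log Q = 2.387 and E = +0.132 − (0.0592/2)(2.387) = +0.0613 V.
Then ΔG = −nFE = −2 × 96485 × +0.0613 J/mol = −11.8 kJ/mol.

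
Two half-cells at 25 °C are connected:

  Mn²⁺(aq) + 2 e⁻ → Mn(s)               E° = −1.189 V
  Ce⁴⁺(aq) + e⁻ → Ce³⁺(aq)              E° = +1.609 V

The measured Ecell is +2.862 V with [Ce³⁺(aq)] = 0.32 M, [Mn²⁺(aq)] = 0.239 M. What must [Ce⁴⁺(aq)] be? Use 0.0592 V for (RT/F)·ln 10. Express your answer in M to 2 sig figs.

Ce⁴⁺/Ce³⁺ is the cathode (higher E°); E°cell = +1.609 − (−1.189) = +2.798 V with n = 2.
Rearranging E = E° − (0.0592/n)·log Q gives log Q = 2(+2.798 − (+2.862))/0.0592 = −2.162.
For 2 Ce⁴⁺(aq) + Mn(s) → 2 Ce³⁺(aq) + Mn²⁺(aq), the reaction quotient is Q = ([Ce³⁺(aq)]^2·[Mn²⁺(aq)]) / [Ce⁴⁺(aq)]^2.
Solving for the unknown gives log [Ce⁴⁺(aq)] = 0.275, so [Ce⁴⁺(aq)] ≈ 1.9 M.

1.9 M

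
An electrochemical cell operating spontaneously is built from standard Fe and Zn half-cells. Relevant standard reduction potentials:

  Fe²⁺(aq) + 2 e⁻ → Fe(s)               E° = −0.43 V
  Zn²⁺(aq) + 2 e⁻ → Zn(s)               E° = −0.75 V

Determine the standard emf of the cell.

+0.32 V

The Fe²⁺/Fe couple has the higher E°, so Fe ion is reduced (cathode) and Zn is oxidized (anode).
E°cell = E°(cathode) − E°(anode) = −0.43 − (−0.75) = +0.32 V.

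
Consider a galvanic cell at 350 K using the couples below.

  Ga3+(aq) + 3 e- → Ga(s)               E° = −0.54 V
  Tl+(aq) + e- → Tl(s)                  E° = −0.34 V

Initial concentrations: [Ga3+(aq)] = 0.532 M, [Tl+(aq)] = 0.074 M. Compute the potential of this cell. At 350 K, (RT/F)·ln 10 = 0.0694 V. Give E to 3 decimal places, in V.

The Tl⁺/Tl couple has the more positive E°, so it is the cathode; Ga³⁺/Ga is the anode.
The standard potential is −0.34 − (−0.54) = +0.20 V and the balanced reaction transfers n = 3 electrons.
The balanced reaction is 3 Tl+(aq) + Ga(s) → 3 Tl(s) + Ga3+(aq), so Q = [Ga3+(aq)] / [Tl+(aq)]^3 = 1.31×10^3 and log Q = 3.118.
By the Nernst equation, E = +0.20 − (0.0694/3)·(3.118) = +0.128 V.

+0.128 V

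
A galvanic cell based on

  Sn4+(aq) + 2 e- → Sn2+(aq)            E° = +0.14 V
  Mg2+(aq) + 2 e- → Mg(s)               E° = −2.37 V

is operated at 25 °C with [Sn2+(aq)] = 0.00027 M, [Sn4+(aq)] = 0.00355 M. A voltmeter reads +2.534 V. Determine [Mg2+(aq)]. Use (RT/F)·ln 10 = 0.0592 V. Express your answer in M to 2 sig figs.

2.0 M

Sn⁴⁺/Sn²⁺ is the cathode (higher E°); E°cell = +0.14 − (−2.37) = +2.51 V with n = 2.
From the Nernst equation, log Q = n(E° − E)/0.0592 = 2·(+2.51 − (+2.534))/0.0592 = −0.811.
The balanced reaction is Sn4+(aq) + Mg(s) → Sn2+(aq) + Mg2+(aq), so Q = ([Sn2+(aq)]·[Mg2+(aq)]) / [Sn4+(aq)].
Solving for the unknown gives log [Mg2+(aq)] = 0.308, so [Mg2+(aq)] ≈ 2.0 M.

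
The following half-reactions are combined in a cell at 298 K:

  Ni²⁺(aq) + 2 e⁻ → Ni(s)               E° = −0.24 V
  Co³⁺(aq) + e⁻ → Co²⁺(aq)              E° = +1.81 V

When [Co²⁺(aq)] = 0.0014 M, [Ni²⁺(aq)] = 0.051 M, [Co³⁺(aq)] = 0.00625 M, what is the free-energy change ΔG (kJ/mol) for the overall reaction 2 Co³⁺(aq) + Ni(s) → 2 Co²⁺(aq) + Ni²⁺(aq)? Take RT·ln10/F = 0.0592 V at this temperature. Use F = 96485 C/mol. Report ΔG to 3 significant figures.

The standard cell potential is +1.81 − (−0.24) = +2.05 V, with n = 2 electrons in the balanced equation.
Q = ([Co²⁺(aq)]^2·[Ni²⁺(aq)]) / [Co³⁺(aq)]^2 = 0.00256, so log Q = −2.592 and E = +2.05 − (0.0592/2)(−2.592) = +2.1267 V.
ΔG = −nFE = −(2)(96485)(+2.1267) J/mol = −410 kJ/mol.

−410 kJ/mol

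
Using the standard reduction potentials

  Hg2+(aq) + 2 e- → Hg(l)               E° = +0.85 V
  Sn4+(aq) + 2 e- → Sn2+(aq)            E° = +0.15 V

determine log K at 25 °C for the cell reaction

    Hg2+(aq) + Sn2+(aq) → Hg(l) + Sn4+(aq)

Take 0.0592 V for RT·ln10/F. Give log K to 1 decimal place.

log K = 23.6

The Hg²⁺/Hg couple is reduced (cathode); E°cell = +0.85 − (+0.15) = +0.70 V with n = 2.
At equilibrium E = 0, so log K = nE°cell / 0.0592 = (2)(+0.70) / 0.0592 = 23.6.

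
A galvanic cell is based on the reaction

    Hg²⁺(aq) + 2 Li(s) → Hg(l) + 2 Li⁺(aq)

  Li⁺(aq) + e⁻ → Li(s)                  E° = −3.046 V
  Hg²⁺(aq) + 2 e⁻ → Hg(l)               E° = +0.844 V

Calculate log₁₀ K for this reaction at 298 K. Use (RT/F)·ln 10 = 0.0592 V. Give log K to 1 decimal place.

log K = 131.4

The Hg²⁺/Hg couple is reduced (cathode); E°cell = +0.844 − (−3.046) = +3.890 V with n = 2.
At equilibrium E = 0, so log K = nE°cell / 0.0592 = (2)(+3.890) / 0.0592 = 131.4.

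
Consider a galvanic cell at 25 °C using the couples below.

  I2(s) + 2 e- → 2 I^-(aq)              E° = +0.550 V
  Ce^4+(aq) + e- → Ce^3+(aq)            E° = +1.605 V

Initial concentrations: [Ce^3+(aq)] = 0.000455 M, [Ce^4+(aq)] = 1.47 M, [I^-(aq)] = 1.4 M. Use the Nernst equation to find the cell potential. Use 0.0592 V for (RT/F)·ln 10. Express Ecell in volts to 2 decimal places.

Ce⁴⁺/Ce³⁺ is reduced (cathode, E° = +1.605 V) and I₂/I⁻ is oxidized (anode).
The standard potential is +1.605 − (+0.550) = +1.055 V and the balanced reaction transfers n = 2 electrons.
The balanced reaction is 2 Ce^4+(aq) + 2 I^-(aq) → 2 Ce^3+(aq) + I2(s), so Q = [Ce^3+(aq)]^2 / ([Ce^4+(aq)]^2·[I^-(aq)]^2) = 4.89×10^−8 and log Q = −7.311.
By the Nernst equation, E = +1.055 − (0.0592/2)·(−7.311) = +1.27 V.

+1.27 V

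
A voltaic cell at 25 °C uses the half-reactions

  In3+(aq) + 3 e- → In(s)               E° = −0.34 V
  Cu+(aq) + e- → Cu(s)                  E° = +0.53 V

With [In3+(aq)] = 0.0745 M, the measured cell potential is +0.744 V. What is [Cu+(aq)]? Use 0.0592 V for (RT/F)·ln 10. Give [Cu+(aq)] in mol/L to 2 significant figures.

The Cu⁺/Cu couple has the larger reduction potential, so it is the cathode: E°cell = +0.53 − (−0.34) = +0.87 V and n = 3.
Rearranging E = E° − (0.0592/n)·log Q gives log Q = 3(+0.87 − (+0.744))/0.0592 = 6.385.
Balancing electrons gives 3 Cu+(aq) + In(s) → 3 Cu(s) + In3+(aq); thus Q = [In3+(aq)] / [Cu+(aq)]^3.
Isolating [Cu+(aq)] in Q = 10^{6.385} yields log [Cu+(aq)] = −2.504, i.e. 0.0031 M.

0.0031 M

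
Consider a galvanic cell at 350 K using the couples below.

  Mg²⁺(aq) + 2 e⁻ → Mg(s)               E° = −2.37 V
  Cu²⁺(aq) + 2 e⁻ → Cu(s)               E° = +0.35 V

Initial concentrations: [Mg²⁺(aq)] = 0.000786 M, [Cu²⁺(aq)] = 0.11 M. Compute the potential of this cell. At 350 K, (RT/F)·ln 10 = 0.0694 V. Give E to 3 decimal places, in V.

Since E°(Cu²⁺/Cu) > E°(Mg²⁺/Mg), Cu²⁺/Cu serves as the cathode.
The standard potential is +0.35 − (−2.37) = +2.72 V and the balanced reaction transfers n = 2 electrons.
For the overall reaction Cu²⁺(aq) + Mg(s) → Cu(s) + Mg²⁺(aq), Q = [Mg²⁺(aq)] / [Cu²⁺(aq)] = 0.00715, giving log Q = −2.146.
Applying E = E° − (RT ln10/nF)·log Q gives +2.72 − (0.0694/2)(−2.146) = +2.794 V.

+2.794 V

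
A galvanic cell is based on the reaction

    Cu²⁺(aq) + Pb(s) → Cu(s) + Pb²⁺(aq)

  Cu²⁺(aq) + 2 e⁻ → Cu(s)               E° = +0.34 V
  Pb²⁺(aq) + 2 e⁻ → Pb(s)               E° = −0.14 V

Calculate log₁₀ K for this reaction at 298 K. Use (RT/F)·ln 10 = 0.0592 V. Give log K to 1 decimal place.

log K = 16.2

The Cu²⁺/Cu couple is reduced (cathode); E°cell = +0.34 − (−0.14) = +0.48 V with n = 2.
At equilibrium E = 0, so log K = nE°cell / 0.0592 = (2)(+0.48) / 0.0592 = 16.2.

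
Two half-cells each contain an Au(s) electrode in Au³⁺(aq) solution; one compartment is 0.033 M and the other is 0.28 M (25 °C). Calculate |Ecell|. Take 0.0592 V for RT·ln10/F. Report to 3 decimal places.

0.018 V

For a concentration cell E°cell = 0, since both electrodes use the same couple.
The compartment with the higher Au³⁺(aq) concentration (0.28 M) acts as the cathode; ions are reduced there and produced at the dilute (0.033 M) anode.
With n = 3, Ecell = −(0.0592/3)·log([dilute]/[conc]) = −(0.0592/3)·log(0.033/0.28) = +0.018 V.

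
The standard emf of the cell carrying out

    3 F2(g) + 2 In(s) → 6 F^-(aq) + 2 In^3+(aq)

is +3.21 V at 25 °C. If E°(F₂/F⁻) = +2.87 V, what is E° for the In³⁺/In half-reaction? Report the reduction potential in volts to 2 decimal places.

In the reaction as written the F₂/F⁻ couple is reduced (cathode) and In³⁺/In is oxidized (anode), so E°cell = E°(F₂/F⁻) − E°(In³⁺/In).
E°(In³⁺/In) = E°(cathode) − E°cell = +2.87 − (+3.21) = −0.34 V.

−0.34 V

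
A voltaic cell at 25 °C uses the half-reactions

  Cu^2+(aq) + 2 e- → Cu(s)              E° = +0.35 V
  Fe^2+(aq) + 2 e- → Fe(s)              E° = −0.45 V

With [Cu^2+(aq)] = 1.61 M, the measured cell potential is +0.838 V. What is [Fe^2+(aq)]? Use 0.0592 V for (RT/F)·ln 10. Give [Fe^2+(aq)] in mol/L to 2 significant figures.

0.084 M

Cu²⁺/Cu is the cathode (higher E°); E°cell = +0.35 − (−0.45) = +0.80 V with n = 2.
Rearranging E = E° − (0.0592/n)·log Q gives log Q = 2(+0.80 − (+0.838))/0.0592 = −1.284.
Balancing electrons gives Cu^2+(aq) + Fe(s) → Cu(s) + Fe^2+(aq); thus Q = [Fe^2+(aq)] / [Cu^2+(aq)].
Substituting the known concentrations and solving, log [Fe^2+(aq)] = −1.077 and [Fe^2+(aq)] = 0.084 M.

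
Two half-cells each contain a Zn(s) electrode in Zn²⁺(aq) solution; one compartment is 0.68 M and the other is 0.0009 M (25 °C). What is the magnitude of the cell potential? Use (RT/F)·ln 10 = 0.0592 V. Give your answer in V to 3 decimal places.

For a concentration cell E°cell = 0, since both electrodes use the same couple.
The compartment with the higher Zn²⁺(aq) concentration (0.68 M) acts as the cathode; ions are reduced there and produced at the dilute (0.0009 M) anode.
With n = 2, Ecell = −(0.0592/2)·log([dilute]/[conc]) = −(0.0592/2)·log(0.0009/0.68) = +0.085 V.

0.085 V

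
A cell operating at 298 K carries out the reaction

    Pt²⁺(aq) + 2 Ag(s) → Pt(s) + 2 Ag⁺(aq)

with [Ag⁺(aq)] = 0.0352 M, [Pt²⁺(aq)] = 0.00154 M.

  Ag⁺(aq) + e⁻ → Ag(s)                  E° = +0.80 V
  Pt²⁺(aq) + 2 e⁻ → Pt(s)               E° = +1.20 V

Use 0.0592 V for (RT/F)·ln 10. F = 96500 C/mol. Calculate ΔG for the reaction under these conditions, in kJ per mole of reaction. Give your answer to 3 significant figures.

E°cell = +1.20 − (+0.80) = +0.40 V; the balanced reaction transfers n = 2 electrons.
The reaction quotient is [Ag⁺(aq)]^2 / [Pt²⁺(aq)] = 0.805; by Nernst, E = +0.40 − (0.0592/2)(−0.094) = +0.4028 V.
Then ΔG = −nFE = −2 × 96500 × +0.4028 J/mol = −77.7 kJ/mol.

−77.7 kJ/mol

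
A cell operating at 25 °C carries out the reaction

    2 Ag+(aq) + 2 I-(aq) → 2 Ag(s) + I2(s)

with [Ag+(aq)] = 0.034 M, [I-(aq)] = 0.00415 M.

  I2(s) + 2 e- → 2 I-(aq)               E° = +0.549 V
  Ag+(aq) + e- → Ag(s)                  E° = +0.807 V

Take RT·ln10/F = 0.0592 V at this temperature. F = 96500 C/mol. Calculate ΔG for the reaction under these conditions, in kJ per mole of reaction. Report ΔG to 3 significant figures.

E°cell = +0.807 − (+0.549) = +0.258 V; the balanced reaction transfers n = 2 electrons.
Here Q = 1 / ([Ag+(aq)]^2·[I-(aq)]^2) = 5.02×10^7 (log Q = 7.701), giving E = +0.258 − (0.0592/2)·(7.701) = +0.0301 V.
ΔG = −nFE = −(2)(96500)(+0.0301) J/mol = −5.81 kJ/mol.

−5.81 kJ/mol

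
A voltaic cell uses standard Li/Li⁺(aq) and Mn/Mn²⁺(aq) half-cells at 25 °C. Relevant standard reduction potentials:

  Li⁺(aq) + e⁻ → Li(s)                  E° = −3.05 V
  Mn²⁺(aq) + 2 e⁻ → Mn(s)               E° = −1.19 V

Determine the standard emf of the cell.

+1.86 V

The Mn²⁺/Mn couple has the higher E°, so Mn ion is reduced (cathode) and Li is oxidized (anode).
E°cell = E°(cathode) − E°(anode) = −1.19 − (−3.05) = +1.86 V.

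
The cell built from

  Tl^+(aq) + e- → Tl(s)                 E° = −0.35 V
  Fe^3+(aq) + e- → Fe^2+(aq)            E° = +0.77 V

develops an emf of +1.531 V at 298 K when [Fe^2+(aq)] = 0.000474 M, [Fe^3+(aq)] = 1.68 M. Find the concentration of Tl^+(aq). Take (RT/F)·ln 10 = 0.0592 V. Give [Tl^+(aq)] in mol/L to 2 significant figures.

0.00040 M

Fe³⁺/Fe²⁺ is the cathode (higher E°); E°cell = +0.77 − (−0.35) = +1.12 V with n = 1.
Since E = E° − (0.0592/n)·log Q, log Q = n(E° − E)/0.0592 = −6.943.
For Fe^3+(aq) + Tl(s) → Fe^2+(aq) + Tl^+(aq), the reaction quotient is Q = ([Fe^2+(aq)]·[Tl^+(aq)]) / [Fe^3+(aq)].
Isolating [Tl^+(aq)] in Q = 10^{−6.943} yields log [Tl^+(aq)] = −3.393, i.e. 0.00040 M.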